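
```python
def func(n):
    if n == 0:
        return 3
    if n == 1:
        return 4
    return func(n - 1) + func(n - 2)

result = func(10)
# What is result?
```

Build up from base cases: func(0)=3, func(1)=4, func(2)=7, func(3)=11, func(4)=18, func(5)=29, func(6)=47, ..., func(10)=322

Answer: 322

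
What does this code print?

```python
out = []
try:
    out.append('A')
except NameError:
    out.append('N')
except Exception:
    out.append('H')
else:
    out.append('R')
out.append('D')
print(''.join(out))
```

Execution trace: 'A' (try body, no exception) → 'R' (else) → 'D' (after the try/except). Output: ARD

Answer: ARD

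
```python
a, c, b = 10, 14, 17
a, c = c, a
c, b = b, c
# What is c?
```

Trace:
`a, c, b = 10, 14, 17` → a = 10; c = 14; b = 17
`a, c = c, a` → a = 14; c = 10
`c, b = b, c` → c = 17; b = 10
So c = 17

Answer: 17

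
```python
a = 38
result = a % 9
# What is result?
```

Trace:
`a = 38` → a = 38
`result = a % 9` → result = 2
So result = 2

Answer: 2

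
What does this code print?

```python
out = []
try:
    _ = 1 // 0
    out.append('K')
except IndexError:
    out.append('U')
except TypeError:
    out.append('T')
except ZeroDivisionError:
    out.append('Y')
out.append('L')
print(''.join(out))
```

Execution trace: 'Y' (except ZeroDivisionError) → 'L' (after the try/except). Output: YL

Answer: YL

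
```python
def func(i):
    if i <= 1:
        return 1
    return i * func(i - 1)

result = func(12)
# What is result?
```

func(12) = 12 * 11 * 10 * 9 * 8 * 7 * 6 * 5 * 4 * 3 * 2 * 1 = 479001600

Answer: 479001600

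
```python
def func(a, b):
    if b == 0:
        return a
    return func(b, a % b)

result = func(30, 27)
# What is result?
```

func(30, 27) -> func(27, 3) -> func(3, 0) -> 3

Answer: 3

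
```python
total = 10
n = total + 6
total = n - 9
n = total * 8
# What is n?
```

Trace:
`total = 10` → total = 10
`n = total + 6` → n = 16
`total = n - 9` → total = 7
`n = total * 8` → n = 56
So n = 56

Answer: 56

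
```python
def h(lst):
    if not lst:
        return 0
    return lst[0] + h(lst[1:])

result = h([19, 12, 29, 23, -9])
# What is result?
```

19 + 12 + 29 + 23 + (-9) + 0 = 74

Answer: 74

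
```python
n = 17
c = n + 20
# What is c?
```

Trace:
`n = 17` → n = 17
`c = n + 20` → c = 37
So c = 37

Answer: 37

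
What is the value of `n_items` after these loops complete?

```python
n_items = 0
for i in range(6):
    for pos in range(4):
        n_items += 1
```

6 * 4 = 24
`n_items` takes the values: 0 → 1 → 2 → 3 → 4 → 5 → 6 → 7 → 8 → 9 → 10 → 11 → 12 → 13 → 14 → 15 → 16 → 17 → 18 → 19 → 20 → 21 → 22 → 23 → 24

Answer: 24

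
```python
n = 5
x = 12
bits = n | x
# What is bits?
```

Trace:
`n = 5` → n = 5
`x = 12` → x = 12
`bits = n | x` → bits = 13
So bits = 13

Answer: 13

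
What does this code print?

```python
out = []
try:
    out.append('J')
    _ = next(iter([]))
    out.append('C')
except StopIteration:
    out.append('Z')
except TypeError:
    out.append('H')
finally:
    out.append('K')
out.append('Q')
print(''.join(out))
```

Execution trace: 'J' (try body) → 'Z' (except StopIteration) → 'K' (finally) → 'Q' (after the try/except). Output: JZKQ

Answer: JZKQ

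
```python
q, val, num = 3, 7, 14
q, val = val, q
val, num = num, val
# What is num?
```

Trace:
`q, val, num = 3, 7, 14` → q = 3; val = 7; num = 14
`q, val = val, q` → q = 7; val = 3
`val, num = num, val` → val = 14; num = 3
So num = 3

Answer: 3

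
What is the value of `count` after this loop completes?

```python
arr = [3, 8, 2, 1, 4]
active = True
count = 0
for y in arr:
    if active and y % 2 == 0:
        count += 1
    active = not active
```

Count even values at even positions
`count` takes the values: 0 → 1 → 2

Answer: 2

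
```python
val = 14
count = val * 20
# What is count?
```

Trace:
`val = 14` → val = 14
`count = val * 20` → count = 280
So count = 280

Answer: 280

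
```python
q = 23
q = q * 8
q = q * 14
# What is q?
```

Trace:
`q = 23` → q = 23
`q = q * 8` → q = 184
`q = q * 14` → q = 2576
So q = 2576

Answer: 2576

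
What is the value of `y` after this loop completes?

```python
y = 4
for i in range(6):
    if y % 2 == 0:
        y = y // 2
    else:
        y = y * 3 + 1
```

Collatz-style transformation from 4
`y` takes the values: 4 → 2 → 1 → 4 → 2 → 1 → 4

Answer: 4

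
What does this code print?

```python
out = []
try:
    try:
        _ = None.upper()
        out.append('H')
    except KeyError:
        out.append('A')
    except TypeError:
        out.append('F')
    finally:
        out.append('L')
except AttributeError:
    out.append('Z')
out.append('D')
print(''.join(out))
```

Execution trace: 'L' (finally) → 'Z' (outer except AttributeError) → 'D' (after the try/except). Output: LZD

Answer: LZD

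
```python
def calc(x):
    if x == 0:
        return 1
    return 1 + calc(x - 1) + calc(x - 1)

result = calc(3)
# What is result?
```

calc(x) = 1 + 2·calc(x-1), calc(0)=1. Closed form: (1+1)·2^3 - 1 = 15.

Answer: 15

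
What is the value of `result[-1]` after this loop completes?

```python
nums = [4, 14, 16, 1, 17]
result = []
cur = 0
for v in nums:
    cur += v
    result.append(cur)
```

Cumulative sum ends at 52
`result` takes the values: [] → [4] → [4, 18] → [4, 18, 34] → [4, 18, 34, 35] → [4, 18, 34, 35, 52]
So `result[-1]` = 52

Answer: 52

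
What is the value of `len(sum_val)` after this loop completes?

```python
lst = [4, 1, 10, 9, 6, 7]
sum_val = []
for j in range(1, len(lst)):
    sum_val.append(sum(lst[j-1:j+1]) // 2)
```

Number of 2-element averages
`sum_val` takes the values: [] → [2] → [2, 5] → [2, 5, 9] → [2, 5, 9, 7] → [2, 5, 9, 7, 6]
So `len(sum_val)` = 5

Answer: 5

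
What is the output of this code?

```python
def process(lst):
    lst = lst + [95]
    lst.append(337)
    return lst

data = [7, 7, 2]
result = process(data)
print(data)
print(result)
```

Key concept: rebinding parameter vs mutation.
Step by step:
`data = [7, 7, 2]` → data = [7, 7, 2]
`result = process(data)` → result = [7, 7, 2, 95, 337]
`print(data)` → prints [7, 7, 2]
`print(result)` → prints [7, 7, 2, 95, 337]

Answer:
[7, 7, 2]
[7, 7, 2, 95, 337]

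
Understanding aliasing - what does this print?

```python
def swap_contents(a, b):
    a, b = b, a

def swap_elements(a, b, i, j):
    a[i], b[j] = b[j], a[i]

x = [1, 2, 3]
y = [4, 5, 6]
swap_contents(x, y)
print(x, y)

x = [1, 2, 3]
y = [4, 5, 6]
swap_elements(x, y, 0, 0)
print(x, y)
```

Key concept: parameter rebinding vs mutation.
Step by step:
`x = [1, 2, 3]` → x = [1, 2, 3]
`y = [4, 5, 6]` → y = [4, 5, 6]
`swap_contents(x, y)` → no visible change to tracked variables
`print(x, y)` → prints [1, 2, 3] [4, 5, 6]
`x = [1, 2, 3]` → x = [1, 2, 3]
`y = [4, 5, 6]` → y = [4, 5, 6]
`swap_elements(x, y, 0, 0)` → x = [4, 2, 3]; y = [1, 5, 6]
`print(x, y)` → prints [4, 2, 3] [1, 5, 6]

Answer:
[1, 2, 3] [4, 5, 6]
[4, 2, 3] [1, 5, 6]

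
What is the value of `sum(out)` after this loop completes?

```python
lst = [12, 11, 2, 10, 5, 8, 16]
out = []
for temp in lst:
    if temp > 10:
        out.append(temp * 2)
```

Sum of doubled values > 10
`out` takes the values: [] → [24] → [24, 22] → [24, 22, 32]
So `sum(out)` = 78

Answer: 78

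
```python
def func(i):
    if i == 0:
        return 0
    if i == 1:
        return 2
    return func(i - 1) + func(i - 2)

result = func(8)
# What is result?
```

Build up from base cases: func(0)=0, func(1)=2, func(2)=2, func(3)=4, func(4)=6, func(5)=10, func(6)=16, ..., func(8)=42

Answer: 42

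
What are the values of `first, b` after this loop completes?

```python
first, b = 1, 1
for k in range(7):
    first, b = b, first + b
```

Fibonacci: after 7 iterations
`first, b` takes the values: (1, 1) → (1, 2) → (2, 3) → (3, 5) → (5, 8) → (8, 13) → (13, 21) → (21, 34)

Answer: 21, 34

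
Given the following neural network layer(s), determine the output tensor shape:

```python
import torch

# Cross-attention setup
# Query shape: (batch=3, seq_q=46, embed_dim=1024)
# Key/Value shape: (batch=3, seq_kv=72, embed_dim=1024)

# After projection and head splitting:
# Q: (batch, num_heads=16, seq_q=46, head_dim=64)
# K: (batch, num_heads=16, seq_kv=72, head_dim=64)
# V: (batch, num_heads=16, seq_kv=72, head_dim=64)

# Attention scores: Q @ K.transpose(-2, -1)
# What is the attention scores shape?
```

Input: (3, 46, 1024) -> Output: (3, 16, 46, 72)

Answer: (3, 16, 46, 72)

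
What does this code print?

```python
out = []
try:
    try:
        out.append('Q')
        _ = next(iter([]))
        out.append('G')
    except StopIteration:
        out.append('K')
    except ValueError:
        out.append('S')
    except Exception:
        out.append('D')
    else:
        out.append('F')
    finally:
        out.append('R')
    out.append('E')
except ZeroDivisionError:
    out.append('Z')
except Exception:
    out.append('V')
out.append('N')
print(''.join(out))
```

Execution trace: 'Q' (inner try body) → 'K' (inner except StopIteration) → 'R' (inner finally) → 'E' (try body, no exception) → 'N' (after the try/except). Output: QKREN

Answer: QKREN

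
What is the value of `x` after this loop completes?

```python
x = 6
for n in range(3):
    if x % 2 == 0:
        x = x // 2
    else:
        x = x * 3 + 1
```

Collatz-style transformation from 6
`x` takes the values: 6 → 3 → 10 → 5

Answer: 5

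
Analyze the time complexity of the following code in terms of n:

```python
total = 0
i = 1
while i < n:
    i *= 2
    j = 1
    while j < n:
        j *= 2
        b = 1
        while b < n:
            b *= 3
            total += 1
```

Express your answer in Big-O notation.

Each loop level contributes: log n × log n × log n. Multiplying the contributions gives O(log^3 n).

Answer: O(log^3 n)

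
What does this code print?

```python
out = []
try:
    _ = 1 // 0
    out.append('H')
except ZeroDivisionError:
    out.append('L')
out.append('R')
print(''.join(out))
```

Execution trace: 'L' (except ZeroDivisionError) → 'R' (after the try/except). Output: LR

Answer: LR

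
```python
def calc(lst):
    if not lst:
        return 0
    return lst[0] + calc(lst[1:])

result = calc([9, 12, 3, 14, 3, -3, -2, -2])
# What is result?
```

9 + 12 + 3 + 14 + 3 + (-3) + (-2) + (-2) + 0 = 34

Answer: 34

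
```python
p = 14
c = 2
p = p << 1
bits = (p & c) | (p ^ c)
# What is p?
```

Trace:
`p = 14` → p = 14
`c = 2` → c = 2
`p = p << 1` → p = 28
`bits = (p & c) | (p ^ c)` → bits = 30
So p = 28

Answer: 28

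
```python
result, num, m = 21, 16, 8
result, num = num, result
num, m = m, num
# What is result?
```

Trace:
`result, num, m = 21, 16, 8` → result = 21; num = 16; m = 8
`result, num = num, result` → result = 16; num = 21
`num, m = m, num` → num = 8; m = 21
So result = 16

Answer: 16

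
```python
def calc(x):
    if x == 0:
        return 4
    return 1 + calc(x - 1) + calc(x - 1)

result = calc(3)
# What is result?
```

calc(x) = 1 + 2·calc(x-1), calc(0)=4. Closed form: (4+1)·2^3 - 1 = 39.

Answer: 39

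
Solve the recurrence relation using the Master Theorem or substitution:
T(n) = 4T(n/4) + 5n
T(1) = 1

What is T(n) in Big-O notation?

By Master Theorem: a=4, b=4, f(n)=5n. Since log_4(4) = 1 and f(n) = Θ(n^1), Case 2 applies. T(n) = O(n log n).

Answer: O(n log n)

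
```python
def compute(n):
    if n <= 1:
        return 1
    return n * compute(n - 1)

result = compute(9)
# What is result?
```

compute(9) = 9 * 8 * 7 * 6 * 5 * 4 * 3 * 2 * 1 = 362880

Answer: 362880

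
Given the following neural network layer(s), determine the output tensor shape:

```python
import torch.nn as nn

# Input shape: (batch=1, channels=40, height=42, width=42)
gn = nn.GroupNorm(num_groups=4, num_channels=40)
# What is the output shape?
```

Input: (1, 40, 42, 42) -> Output: (1, 40, 42, 42)

Answer: (1, 40, 42, 42)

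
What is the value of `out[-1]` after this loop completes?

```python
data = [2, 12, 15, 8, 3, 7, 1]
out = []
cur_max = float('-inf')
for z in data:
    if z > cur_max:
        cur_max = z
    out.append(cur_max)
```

Running max ends at 15
`out` takes the values: [] → [2] → [2, 12] → [2, 12, 15] → [2, 12, 15, 15] → [2, 12, 15, 15, 15] → [2, 12, 15, 15, 15, 15] → [2, 12, 15, 15, 15, 15, 15]
So `out[-1]` = 15

Answer: 15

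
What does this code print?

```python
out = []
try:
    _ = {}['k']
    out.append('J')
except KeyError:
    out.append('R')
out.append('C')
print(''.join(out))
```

Execution trace: 'R' (except KeyError) → 'C' (after the try/except). Output: RC

Answer: RC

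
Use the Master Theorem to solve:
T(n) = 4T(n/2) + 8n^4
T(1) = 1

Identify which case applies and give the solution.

a=4, b=2, f(n)=8n^4. log_2(4) = 2. Since c=4 > 2 and the regularity condition holds (4(n/2)^4 = (4/2^4)n^4 with 4/2^4 < 1), Case 3 applies: T(n) = Θ(f(n)) = O(n^4).

Answer: O(n^4) - Case 3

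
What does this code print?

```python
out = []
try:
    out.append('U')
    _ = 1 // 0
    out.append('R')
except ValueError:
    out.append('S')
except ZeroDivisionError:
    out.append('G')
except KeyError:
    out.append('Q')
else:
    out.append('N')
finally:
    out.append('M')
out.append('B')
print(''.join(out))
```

Execution trace: 'U' (try body) → 'G' (except ZeroDivisionError) → 'M' (finally) → 'B' (after the try/except). Output: UGMB

Answer: UGMB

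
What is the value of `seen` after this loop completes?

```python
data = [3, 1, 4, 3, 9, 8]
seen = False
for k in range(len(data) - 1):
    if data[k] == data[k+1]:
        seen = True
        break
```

Check consecutive duplicates in [3, 1, 4, 3, 9, 8]
`seen` takes the values: False

Answer: False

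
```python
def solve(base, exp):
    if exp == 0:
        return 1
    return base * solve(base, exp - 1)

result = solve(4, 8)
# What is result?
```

solve(4, 8) = 4 * 4 * 4 * 4 * 4 * 4 * 4 * 4 = 65536

Answer: 65536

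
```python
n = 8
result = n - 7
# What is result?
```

Trace:
`n = 8` → n = 8
`result = n - 7` → result = 1
So result = 1

Answer: 1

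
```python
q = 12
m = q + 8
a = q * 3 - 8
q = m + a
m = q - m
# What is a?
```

Trace:
`q = 12` → q = 12
`m = q + 8` → m = 20
`a = q * 3 - 8` → a = 28
`q = m + a` → q = 48
`m = q - m` → m = 28
So a = 28

Answer: 28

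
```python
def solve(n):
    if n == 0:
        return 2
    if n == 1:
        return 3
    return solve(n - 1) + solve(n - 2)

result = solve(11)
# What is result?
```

Build up from base cases: solve(0)=2, solve(1)=3, solve(2)=5, solve(3)=8, solve(4)=13, solve(5)=21, solve(6)=34, ..., solve(11)=377

Answer: 377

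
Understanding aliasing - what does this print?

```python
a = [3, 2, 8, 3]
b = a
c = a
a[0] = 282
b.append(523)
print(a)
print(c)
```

Key concept: multiple aliases.
Step by step:
`a = [3, 2, 8, 3]` → a = [3, 2, 8, 3]
`b = a` → b = [3, 2, 8, 3] (same object as a)
`c = a` → c = [3, 2, 8, 3] (same object as a, b)
`a[0] = 282` → a = [282, 2, 8, 3] (same object as b, c); b = [282, 2, 8, 3] (same object as a, c); c = [282, 2, 8, 3] (same object as a, b)
`b.append(523)` → a = [282, 2, 8, 3, 523] (same object as b, c); b = [282, 2, 8, 3, 523] (same object as a, c); c = [282, 2, 8, 3, 523] (same object as a, b)
`print(a)` → prints [282, 2, 8, 3, 523]
`print(c)` → prints [282, 2, 8, 3, 523]

Answer:
[282, 2, 8, 3, 523]
[282, 2, 8, 3, 523]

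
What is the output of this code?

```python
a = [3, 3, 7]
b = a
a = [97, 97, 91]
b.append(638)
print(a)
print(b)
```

Key concept: rebinding vs mutation: a is rebound to a new list, b still points at the original.
Step by step:
`a = [3, 3, 7]` → a = [3, 3, 7]
`b = a` → b = [3, 3, 7] (same object as a)
`a = [97, 97, 91]` → a = [97, 97, 91]
`b.append(638)` → b = [3, 3, 7, 638]
`print(a)` → prints [97, 97, 91]
`print(b)` → prints [3, 3, 7, 638]

Answer:
[97, 97, 91]
[3, 3, 7, 638]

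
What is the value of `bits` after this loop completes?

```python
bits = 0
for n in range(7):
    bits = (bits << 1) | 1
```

Build 7 consecutive 1-bits: 0b1111111
`bits` takes the values: 0 → 1 → 3 → 7 → 15 → 31 → 63 → 127

Answer: 127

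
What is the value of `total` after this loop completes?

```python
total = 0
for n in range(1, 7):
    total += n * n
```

Sum of squares 1² to 6² = 91
`total` takes the values: 0 → 1 → 5 → 14 → 30 → 55 → 91

Answer: 91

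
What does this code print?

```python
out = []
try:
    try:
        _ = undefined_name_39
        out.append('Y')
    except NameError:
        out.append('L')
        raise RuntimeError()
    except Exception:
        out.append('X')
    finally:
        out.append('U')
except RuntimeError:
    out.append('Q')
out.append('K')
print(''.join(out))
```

Execution trace: 'L' (inner except NameError) → 'U' (inner finally) → 'Q' (outer except RuntimeError) → 'K' (after the try/except). Output: LUQK

Answer: LUQK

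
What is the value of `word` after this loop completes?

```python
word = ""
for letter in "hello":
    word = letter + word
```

Reverse 'hello'
`word` takes the values: "" → "h" → "eh" → "leh" → "lleh" → "olleh"

Answer: "olleh"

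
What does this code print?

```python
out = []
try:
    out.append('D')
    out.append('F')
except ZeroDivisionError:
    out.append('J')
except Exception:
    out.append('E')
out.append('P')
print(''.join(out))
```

Execution trace: 'D' (try body) → 'F' (try body, no exception) → 'P' (after the try/except). Output: DFP

Answer: DFP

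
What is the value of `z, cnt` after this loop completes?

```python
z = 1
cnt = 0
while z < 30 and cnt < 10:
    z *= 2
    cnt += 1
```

Double until >= 30 or 10 iterations
`z, cnt` takes the values: (1, 0) → (2, 0) → (2, 1) → (4, 1) → (4, 2) → (8, 2) → (8, 3) → (16, 3) → (16, 4) → (32, 4) → (32, 5)

Answer: 32, 5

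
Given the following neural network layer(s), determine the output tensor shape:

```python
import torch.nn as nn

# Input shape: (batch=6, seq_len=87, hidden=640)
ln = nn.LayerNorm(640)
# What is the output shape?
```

Input: (6, 87, 640) -> Output: (6, 87, 640)

Answer: (6, 87, 640)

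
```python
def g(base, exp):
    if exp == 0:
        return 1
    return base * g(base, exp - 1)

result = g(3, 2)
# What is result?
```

g(3, 2) = 3 * 3 = 9

Answer: 9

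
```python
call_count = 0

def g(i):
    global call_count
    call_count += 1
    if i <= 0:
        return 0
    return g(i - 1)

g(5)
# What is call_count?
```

Linear recursion stepping by 1: 6 calls from i=5 down to ≤0.

Answer: 6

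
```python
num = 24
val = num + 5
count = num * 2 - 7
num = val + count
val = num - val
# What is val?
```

Trace:
`num = 24` → num = 24
`val = num + 5` → val = 29
`count = num * 2 - 7` → count = 41
`num = val + count` → num = 70
`val = num - val` → val = 41
So val = 41

Answer: 41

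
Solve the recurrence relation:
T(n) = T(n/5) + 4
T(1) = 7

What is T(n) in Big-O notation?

Each step divides n by 5 and adds 4. After log_5(n) steps we reach T(1)=7. So T(n) = 4·log_5(n) + 7 = O(log n).

Answer: O(log n)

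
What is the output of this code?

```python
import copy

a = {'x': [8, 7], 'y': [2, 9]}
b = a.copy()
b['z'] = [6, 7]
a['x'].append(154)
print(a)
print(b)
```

Key concept: shallow copy of dict with mutable values.
Step by step:
`a = {'x': [8, 7], 'y': [2, 9]}` → a = {'x': [8, 7], 'y': [2, 9]}
`b = a.copy()` → b = {'x': [8, 7], 'y': [2, 9]}
`b['z'] = [6, 7]` → b = {'x': [8, 7], 'y': [2, 9], 'z': [6, 7]}
`a['x'].append(154)` → a = {'x': [8, 7, 154], 'y': [2, 9]}; b = {'x': [8, 7, 154], 'y': [2, 9], 'z': [6, 7]}
`print(a)` → prints {'x': [8, 7, 154], 'y': [2, 9]}
`print(b)` → prints {'x': [8, 7, 154], 'y': [2, 9], 'z': [6, 7]}

Answer:
{'x': [8, 7, 154], 'y': [2, 9]}
{'x': [8, 7, 154], 'y': [2, 9], 'z': [6, 7]}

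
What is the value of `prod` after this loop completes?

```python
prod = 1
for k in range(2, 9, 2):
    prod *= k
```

Product of even numbers 2 to 8
`prod` takes the values: 1 → 2 → 8 → 48 → 384

Answer: 384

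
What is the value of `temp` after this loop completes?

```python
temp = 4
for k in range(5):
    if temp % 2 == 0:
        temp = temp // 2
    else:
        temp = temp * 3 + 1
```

Collatz-style transformation from 4
`temp` takes the values: 4 → 2 → 1 → 4 → 2 → 1

Answer: 1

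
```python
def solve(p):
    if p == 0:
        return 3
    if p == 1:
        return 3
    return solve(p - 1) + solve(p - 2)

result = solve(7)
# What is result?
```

Build up from base cases: solve(0)=3, solve(1)=3, solve(2)=6, solve(3)=9, solve(4)=15, solve(5)=24, solve(6)=39, ..., solve(7)=63

Answer: 63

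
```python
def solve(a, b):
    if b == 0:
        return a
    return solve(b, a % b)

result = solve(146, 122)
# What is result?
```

solve(146, 122) -> solve(122, 24) -> solve(24, 2) -> solve(2, 0) -> 2

Answer: 2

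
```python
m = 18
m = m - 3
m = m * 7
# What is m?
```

Trace:
`m = 18` → m = 18
`m = m - 3` → m = 15
`m = m * 7` → m = 105
So m = 105

Answer: 105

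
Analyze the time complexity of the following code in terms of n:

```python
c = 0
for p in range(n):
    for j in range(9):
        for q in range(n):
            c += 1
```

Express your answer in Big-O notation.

Each loop level contributes: n × 1 × n. Multiplying the contributions gives O(n^2).

Answer: O(n^2)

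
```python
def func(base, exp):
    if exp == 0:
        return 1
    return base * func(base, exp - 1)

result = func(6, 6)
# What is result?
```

func(6, 6) = 6 * 6 * 6 * 6 * 6 * 6 = 46656

Answer: 46656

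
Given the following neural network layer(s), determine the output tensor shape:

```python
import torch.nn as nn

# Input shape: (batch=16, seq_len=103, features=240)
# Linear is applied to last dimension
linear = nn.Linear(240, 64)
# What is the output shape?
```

Input: (16, 103, 240) -> Output: (16, 103, 64)

Answer: (16, 103, 64)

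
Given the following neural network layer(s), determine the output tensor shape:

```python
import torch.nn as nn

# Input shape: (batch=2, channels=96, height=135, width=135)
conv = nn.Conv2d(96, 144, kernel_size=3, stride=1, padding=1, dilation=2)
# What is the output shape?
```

Input: (2, 96, 135, 135) -> Output: (2, 144, 133, 133)

Answer: (2, 144, 133, 133)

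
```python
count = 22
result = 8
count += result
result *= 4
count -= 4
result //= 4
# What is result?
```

Trace:
`count = 22` → count = 22
`result = 8` → result = 8
`count += result` → count = 30
`result *= 4` → result = 32
`count -= 4` → count = 26
`result //= 4` → result = 8
So result = 8

Answer: 8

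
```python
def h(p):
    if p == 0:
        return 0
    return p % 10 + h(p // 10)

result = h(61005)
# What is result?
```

Sum of digits of 61005: 5 + 0 + 0 + 1 + 6 = 12

Answer: 12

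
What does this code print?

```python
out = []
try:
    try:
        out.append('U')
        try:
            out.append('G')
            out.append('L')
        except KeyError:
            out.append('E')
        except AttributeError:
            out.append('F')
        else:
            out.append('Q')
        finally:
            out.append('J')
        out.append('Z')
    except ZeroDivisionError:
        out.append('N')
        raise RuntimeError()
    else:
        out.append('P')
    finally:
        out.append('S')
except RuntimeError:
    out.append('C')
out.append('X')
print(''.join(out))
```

Execution trace: 'U' (try body) → 'G' (inner try body) → 'L' (inner try body, no exception) → 'Q' (inner else) → 'J' (inner finally) → 'Z' (try body, no exception) → 'P' (else) → 'S' (finally) → 'X' (after the try/except). Output: UGLQJZPSX

Answer: UGLQJZPSX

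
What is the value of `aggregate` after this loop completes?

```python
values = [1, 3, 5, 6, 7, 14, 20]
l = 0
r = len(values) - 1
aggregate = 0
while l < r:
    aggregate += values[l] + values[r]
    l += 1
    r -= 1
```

Sum of pairs from ends
`aggregate` takes the values: 0 → 21 → 38 → 50

Answer: 50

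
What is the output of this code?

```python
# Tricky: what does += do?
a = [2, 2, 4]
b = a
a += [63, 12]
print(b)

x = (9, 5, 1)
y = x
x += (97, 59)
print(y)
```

Key concept: += behavior differs for mutable vs immutable.
Step by step:
`a = [2, 2, 4]` → a = [2, 2, 4]
`b = a` → b = [2, 2, 4] (same object as a)
`a += [63, 12]` → a = [2, 2, 4, 63, 12] (same object as b); b = [2, 2, 4, 63, 12] (same object as a)
`print(b)` → prints [2, 2, 4, 63, 12]
`x = (9, 5, 1)` → x = (9, 5, 1)
`y = x` → y = (9, 5, 1)
`x += (97, 59)` → x = (9, 5, 1, 97, 59)
`print(y)` → prints (9, 5, 1)

Answer:
[2, 2, 4, 63, 12]
(9, 5, 1)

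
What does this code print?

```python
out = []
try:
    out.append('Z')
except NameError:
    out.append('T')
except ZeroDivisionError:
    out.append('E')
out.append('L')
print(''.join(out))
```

Execution trace: 'Z' (try body, no exception) → 'L' (after the try/except). Output: ZL

Answer: ZL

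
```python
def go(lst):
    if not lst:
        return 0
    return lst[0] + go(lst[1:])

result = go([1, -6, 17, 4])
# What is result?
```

1 + (-6) + 17 + 4 + 0 = 16

Answer: 16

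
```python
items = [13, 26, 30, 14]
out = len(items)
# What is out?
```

Trace:
`items = [13, 26, 30, 14]` → items = [13, 26, 30, 14]
`out = len(items)` → out = 4
So out = 4

Answer: 4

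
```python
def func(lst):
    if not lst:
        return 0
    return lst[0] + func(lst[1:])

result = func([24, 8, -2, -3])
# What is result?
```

24 + 8 + (-2) + (-3) + 0 = 27

Answer: 27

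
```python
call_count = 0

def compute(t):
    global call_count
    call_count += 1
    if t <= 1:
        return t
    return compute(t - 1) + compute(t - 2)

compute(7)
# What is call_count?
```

Calls(t) = 1 + Calls(t-1) + Calls(t-2); Calls(0)=Calls(1)=1. For t=7 this gives 41.

Answer: 41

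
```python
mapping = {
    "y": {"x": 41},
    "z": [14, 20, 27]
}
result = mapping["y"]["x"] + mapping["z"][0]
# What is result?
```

Trace:
`mapping = { ...` → mapping = {'y': {'x': 41}, 'z': [14, 20, 27]}
`result = mapping["y"]["x"] + mapping["z"][0]` → result = 55
So result = 55

Answer: 55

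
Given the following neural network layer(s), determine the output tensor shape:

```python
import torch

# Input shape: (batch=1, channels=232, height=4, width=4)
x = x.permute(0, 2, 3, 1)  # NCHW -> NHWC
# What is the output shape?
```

Input: (1, 232, 4, 4) -> Output: (1, 4, 4, 232)

Answer: (1, 4, 4, 232)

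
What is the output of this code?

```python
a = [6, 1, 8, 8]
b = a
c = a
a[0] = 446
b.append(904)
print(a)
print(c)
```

Key concept: multiple aliases.
Step by step:
`a = [6, 1, 8, 8]` → a = [6, 1, 8, 8]
`b = a` → b = [6, 1, 8, 8] (same object as a)
`c = a` → c = [6, 1, 8, 8] (same object as a, b)
`a[0] = 446` → a = [446, 1, 8, 8] (same object as b, c); b = [446, 1, 8, 8] (same object as a, c); c = [446, 1, 8, 8] (same object as a, b)
`b.append(904)` → a = [446, 1, 8, 8, 904] (same object as b, c); b = [446, 1, 8, 8, 904] (same object as a, c); c = [446, 1, 8, 8, 904] (same object as a, b)
`print(a)` → prints [446, 1, 8, 8, 904]
`print(c)` → prints [446, 1, 8, 8, 904]

Answer:
[446, 1, 8, 8, 904]
[446, 1, 8, 8, 904]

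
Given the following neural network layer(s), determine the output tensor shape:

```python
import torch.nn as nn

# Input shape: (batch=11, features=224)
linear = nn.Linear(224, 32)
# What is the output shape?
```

Input: (11, 224) -> Output: (11, 32)

Answer: (11, 32)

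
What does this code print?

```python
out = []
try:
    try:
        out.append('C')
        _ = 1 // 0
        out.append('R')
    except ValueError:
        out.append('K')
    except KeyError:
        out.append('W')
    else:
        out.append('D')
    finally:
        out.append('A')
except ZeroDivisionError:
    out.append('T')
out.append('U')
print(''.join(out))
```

Execution trace: 'C' (try body) → 'A' (finally) → 'T' (outer except ZeroDivisionError) → 'U' (after the try/except). Output: CATU

Answer: CATU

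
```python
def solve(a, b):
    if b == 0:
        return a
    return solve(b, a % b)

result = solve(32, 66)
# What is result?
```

solve(32, 66) -> solve(66, 32) -> solve(32, 2) -> solve(2, 0) -> 2

Answer: 2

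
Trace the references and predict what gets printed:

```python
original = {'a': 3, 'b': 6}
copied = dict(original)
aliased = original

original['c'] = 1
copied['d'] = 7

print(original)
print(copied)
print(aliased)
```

Key concept: dict() creates copy, assignment creates alias.
Step by step:
`original = {'a': 3, 'b': 6}` → original = {'a': 3, 'b': 6}
`copied = dict(original)` → copied = {'a': 3, 'b': 6}
`aliased = original` → aliased = {'a': 3, 'b': 6} (same object as original)
`original['c'] = 1` → original = {'a': 3, 'b': 6, 'c': 1} (same object as aliased); aliased = {'a': 3, 'b': 6, 'c': 1} (same object as original)
`copied['d'] = 7` → copied = {'a': 3, 'b': 6, 'd': 7}
`print(original)` → prints {'a': 3, 'b': 6, 'c': 1}
`print(copied)` → prints {'a': 3, 'b': 6, 'd': 7}
`print(aliased)` → prints {'a': 3, 'b': 6, 'c': 1}

Answer:
{'a': 3, 'b': 6, 'c': 1}
{'a': 3, 'b': 6, 'd': 7}
{'a': 3, 'b': 6, 'c': 1}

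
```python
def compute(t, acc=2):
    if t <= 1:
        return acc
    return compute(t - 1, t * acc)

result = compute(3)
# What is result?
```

Accumulator trace (n, acc): (3, 2) -> (2, 6) -> (1, 12) -> return 12

Answer: 12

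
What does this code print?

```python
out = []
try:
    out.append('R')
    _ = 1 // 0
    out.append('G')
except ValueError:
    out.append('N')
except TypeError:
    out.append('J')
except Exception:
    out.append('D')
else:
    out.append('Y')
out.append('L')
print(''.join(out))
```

Execution trace: 'R' (try body) → 'D' (except Exception) → 'L' (after the try/except). Output: RDL

Answer: RDL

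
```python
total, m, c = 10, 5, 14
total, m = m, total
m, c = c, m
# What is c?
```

Trace:
`total, m, c = 10, 5, 14` → total = 10; m = 5; c = 14
`total, m = m, total` → total = 5; m = 10
`m, c = c, m` → m = 14; c = 10
So c = 10

Answer: 10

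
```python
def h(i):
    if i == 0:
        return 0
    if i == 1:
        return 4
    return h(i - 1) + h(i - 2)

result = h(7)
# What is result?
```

Build up from base cases: h(0)=0, h(1)=4, h(2)=4, h(3)=8, h(4)=12, h(5)=20, h(6)=32, ..., h(7)=52

Answer: 52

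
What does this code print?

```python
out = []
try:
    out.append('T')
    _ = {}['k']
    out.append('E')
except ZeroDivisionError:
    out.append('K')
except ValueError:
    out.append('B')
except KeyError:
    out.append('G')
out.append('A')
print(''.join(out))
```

Execution trace: 'T' (try body) → 'G' (except KeyError) → 'A' (after the try/except). Output: TGA

Answer: TGA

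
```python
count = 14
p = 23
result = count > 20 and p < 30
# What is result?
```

Trace:
`count = 14` → count = 14
`p = 23` → p = 23
`result = count > 20 and p < 30` → result = False
So result = False

Answer: False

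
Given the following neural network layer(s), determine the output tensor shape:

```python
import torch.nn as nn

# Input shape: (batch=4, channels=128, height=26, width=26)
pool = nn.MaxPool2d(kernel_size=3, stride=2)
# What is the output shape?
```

Input: (4, 128, 26, 26) -> Output: (4, 128, 12, 12)

Answer: (4, 128, 12, 12)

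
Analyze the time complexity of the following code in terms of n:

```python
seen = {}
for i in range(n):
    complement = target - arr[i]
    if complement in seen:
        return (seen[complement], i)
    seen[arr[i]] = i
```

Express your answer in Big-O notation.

This is Two sum with hash map. Time complexity: O(n).

Answer: O(n)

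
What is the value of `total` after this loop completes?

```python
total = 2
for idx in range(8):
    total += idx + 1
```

Start at 2, add 1 to 8 = 38
`total` takes the values: 2 → 3 → 5 → 8 → 12 → 17 → 23 → 30 → 38

Answer: 38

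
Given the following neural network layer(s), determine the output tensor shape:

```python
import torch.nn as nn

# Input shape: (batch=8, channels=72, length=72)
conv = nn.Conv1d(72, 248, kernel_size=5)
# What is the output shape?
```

Input: (8, 72, 72) -> Output: (8, 248, 68)

Answer: (8, 248, 68)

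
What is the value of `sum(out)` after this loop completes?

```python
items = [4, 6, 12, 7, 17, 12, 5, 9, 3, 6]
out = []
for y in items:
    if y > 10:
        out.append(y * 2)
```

Sum of doubled values > 10
`out` takes the values: [] → [24] → [24, 34] → [24, 34, 24]
So `sum(out)` = 82

Answer: 82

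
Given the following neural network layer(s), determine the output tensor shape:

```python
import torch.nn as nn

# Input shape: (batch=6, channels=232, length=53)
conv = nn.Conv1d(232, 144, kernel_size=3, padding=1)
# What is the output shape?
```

Input: (6, 232, 53) -> Output: (6, 144, 53)

Answer: (6, 144, 53)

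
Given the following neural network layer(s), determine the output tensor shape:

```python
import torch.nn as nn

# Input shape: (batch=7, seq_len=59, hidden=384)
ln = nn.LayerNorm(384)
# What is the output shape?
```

Input: (7, 59, 384) -> Output: (7, 59, 384)

Answer: (7, 59, 384)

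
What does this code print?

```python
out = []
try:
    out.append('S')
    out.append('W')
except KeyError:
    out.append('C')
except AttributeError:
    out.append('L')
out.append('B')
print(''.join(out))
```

Execution trace: 'S' (try body) → 'W' (try body, no exception) → 'B' (after the try/except). Output: SWB

Answer: SWB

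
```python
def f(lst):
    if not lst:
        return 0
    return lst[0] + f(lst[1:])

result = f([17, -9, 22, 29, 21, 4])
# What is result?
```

17 + (-9) + 22 + 29 + 21 + 4 + 0 = 84

Answer: 84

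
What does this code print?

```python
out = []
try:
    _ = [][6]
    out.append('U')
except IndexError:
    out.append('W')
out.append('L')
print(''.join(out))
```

Execution trace: 'W' (except IndexError) → 'L' (after the try/except). Output: WL

Answer: WL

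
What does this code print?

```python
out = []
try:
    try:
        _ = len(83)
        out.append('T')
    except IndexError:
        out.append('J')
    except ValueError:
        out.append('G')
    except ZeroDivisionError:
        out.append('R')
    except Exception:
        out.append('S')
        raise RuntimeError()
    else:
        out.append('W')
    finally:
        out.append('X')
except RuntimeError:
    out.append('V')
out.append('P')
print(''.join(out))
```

Execution trace: 'S' (inner except Exception) → 'X' (inner finally) → 'V' (outer except RuntimeError) → 'P' (after the try/except). Output: SXVP

Answer: SXVP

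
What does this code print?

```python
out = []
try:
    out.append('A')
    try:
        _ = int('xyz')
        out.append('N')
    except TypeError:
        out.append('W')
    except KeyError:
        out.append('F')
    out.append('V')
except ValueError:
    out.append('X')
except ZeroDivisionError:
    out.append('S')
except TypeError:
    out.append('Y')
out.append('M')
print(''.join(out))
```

Execution trace: 'A' (try body) → 'X' (except ValueError) → 'M' (after the try/except). Output: AXM

Answer: AXM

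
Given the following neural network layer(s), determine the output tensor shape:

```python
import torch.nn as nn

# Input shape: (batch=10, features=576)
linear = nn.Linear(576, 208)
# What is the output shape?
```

Input: (10, 576) -> Output: (10, 208)

Answer: (10, 208)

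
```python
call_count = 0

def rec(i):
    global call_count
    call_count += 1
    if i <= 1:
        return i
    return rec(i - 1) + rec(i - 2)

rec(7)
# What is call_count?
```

Calls(i) = 1 + Calls(i-1) + Calls(i-2); Calls(0)=Calls(1)=1. For i=7 this gives 41.

Answer: 41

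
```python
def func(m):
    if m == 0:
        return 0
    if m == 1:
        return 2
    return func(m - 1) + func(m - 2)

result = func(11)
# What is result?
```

Build up from base cases: func(0)=0, func(1)=2, func(2)=2, func(3)=4, func(4)=6, func(5)=10, func(6)=16, ..., func(11)=178

Answer: 178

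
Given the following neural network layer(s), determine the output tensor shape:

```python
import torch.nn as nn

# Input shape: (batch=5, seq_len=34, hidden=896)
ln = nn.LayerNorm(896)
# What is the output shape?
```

Input: (5, 34, 896) -> Output: (5, 34, 896)

Answer: (5, 34, 896)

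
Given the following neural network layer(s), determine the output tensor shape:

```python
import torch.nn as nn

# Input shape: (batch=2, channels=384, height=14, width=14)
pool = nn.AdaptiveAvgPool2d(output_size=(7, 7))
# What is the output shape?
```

Input: (2, 384, 14, 14) -> Output: (2, 384, 7, 7)

Answer: (2, 384, 7, 7)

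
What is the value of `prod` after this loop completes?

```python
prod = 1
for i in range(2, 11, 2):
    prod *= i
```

Product of even numbers 2 to 10
`prod` takes the values: 1 → 2 → 8 → 48 → 384 → 3840

Answer: 3840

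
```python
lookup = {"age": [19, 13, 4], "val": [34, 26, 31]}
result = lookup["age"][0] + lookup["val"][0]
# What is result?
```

Trace:
`lookup = {"age": [19, 13, 4], "val": [34, 26, 31]}` → lookup = {'age': [19, 13, 4], 'val': [34, 26, 31]}
`result = lookup["age"][0] + lookup["val"][0]` → result = 53
So result = 53

Answer: 53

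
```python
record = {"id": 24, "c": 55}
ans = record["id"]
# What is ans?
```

Trace:
`record = {"id": 24, "c": 55}` → record = {'id': 24, 'c': 55}
`ans = record["id"]` → ans = 24
So ans = 24

Answer: 24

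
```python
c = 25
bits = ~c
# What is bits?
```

Trace:
`c = 25` → c = 25
`bits = ~c` → bits = -26
So bits = -26

Answer: -26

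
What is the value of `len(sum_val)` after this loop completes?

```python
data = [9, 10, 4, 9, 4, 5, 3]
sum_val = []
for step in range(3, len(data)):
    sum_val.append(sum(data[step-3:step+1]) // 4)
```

Number of 4-element averages
`sum_val` takes the values: [] → [8] → [8, 6] → [8, 6, 5] → [8, 6, 5, 5]
So `len(sum_val)` = 4

Answer: 4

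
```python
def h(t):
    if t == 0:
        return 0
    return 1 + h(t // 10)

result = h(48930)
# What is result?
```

Count of digits of 48930: 5

Answer: 5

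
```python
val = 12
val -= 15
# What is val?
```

Trace:
`val = 12` → val = 12
`val -= 15` → val = -3
So val = -3

Answer: -3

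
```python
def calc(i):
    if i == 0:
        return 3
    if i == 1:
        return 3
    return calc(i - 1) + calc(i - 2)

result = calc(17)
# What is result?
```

Build up from base cases: calc(0)=3, calc(1)=3, calc(2)=6, calc(3)=9, calc(4)=15, calc(5)=24, calc(6)=39, ..., calc(17)=7752

Answer: 7752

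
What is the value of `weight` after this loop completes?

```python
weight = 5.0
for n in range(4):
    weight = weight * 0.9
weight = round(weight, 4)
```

Exponential decay: 5.0 * 0.9^4
`weight` takes the values: 5.0 → 4.5 → 4.05 → 3.645 → 3.2805

Answer: 3.2805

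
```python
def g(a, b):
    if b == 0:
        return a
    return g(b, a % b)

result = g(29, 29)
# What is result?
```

g(29, 29) -> g(29, 0) -> 29

Answer: 29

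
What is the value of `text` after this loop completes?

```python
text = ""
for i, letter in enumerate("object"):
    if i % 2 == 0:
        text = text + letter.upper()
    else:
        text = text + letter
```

Uppercase even positions in 'object'
`text` takes the values: "" → "O" → "Ob" → "ObJ" → "ObJe" → "ObJeC" → "ObJeCt"

Answer: "ObJeCt"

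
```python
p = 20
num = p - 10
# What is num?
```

Trace:
`p = 20` → p = 20
`num = p - 10` → num = 10
So num = 10

Answer: 10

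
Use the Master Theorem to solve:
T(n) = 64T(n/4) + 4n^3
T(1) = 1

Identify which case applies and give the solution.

a=64, b=4, f(n)=4n^3. log_4(64) = 3. Since c=3 = 3, Case 2 applies: T(n) = Θ(n^log_b(a) · log n) = O(n^3 log n).

Answer: O(n^3 log n) - Case 2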